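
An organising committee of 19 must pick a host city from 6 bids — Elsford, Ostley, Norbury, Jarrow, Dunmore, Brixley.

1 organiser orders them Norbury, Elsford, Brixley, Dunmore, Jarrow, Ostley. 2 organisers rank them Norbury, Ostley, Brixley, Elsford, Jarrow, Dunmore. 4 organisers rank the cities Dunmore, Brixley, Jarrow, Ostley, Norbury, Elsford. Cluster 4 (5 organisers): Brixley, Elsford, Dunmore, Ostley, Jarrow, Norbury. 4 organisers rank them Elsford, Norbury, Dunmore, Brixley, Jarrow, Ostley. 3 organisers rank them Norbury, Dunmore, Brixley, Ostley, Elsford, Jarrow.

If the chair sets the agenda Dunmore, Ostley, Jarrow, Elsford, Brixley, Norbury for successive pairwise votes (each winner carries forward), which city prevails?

Round 1: Dunmore vs Ostley — 17–2, Dunmore advances.
Round 2: Dunmore vs Jarrow — 17–2, Dunmore advances.
Round 3: Dunmore vs Elsford — 7–12, Elsford advances.
Round 4: Elsford vs Brixley — 5–14, Brixley advances.
Round 5: Brixley vs Norbury — 9–10, Norbury advances.
Norbury survives the agenda.

Norbury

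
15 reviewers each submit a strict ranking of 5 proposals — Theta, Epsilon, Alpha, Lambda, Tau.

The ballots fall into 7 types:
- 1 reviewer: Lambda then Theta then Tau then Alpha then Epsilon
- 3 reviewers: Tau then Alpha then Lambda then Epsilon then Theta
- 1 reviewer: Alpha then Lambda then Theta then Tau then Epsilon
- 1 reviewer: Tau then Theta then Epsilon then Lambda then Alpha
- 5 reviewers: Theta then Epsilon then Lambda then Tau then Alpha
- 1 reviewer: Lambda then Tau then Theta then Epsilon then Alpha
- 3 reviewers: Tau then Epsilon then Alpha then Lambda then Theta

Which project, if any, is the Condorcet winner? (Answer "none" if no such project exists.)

none

Check each pair by majority over 15 ballots:
Theta–Epsilon: Theta 9–6.
Theta–Alpha: Theta 8–7.
Theta–Lambda: Lambda 9–6.
Theta vs Tau: Tau, 8–7.
Epsilon vs Alpha: Epsilon, 10–5.
Epsilon vs Lambda: Epsilon wins 9–6.
Epsilon vs Tau: Tau, 10–5.
Alpha vs Lambda: Lambda wins 8–7.
Alpha vs Tau: Tau, 14–1.
Lambda vs Tau: Lambda wins 8–7.
Every project loses at least once (Theta loses to Lambda; Epsilon loses to Theta; Alpha loses to Theta; Lambda loses to Epsilon; Tau loses to Lambda). The majority relation contains the cycle Theta → Epsilon → Lambda → Theta, so there is no Condorcet winner.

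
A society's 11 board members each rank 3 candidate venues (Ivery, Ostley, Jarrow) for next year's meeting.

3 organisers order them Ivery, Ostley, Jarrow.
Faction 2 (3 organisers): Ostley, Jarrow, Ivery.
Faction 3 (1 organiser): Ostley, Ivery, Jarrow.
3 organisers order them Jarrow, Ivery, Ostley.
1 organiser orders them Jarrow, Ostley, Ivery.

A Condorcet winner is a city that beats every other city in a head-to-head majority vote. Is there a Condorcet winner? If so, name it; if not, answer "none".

none

Check each pair by majority over 11 ballots:
Ivery vs Ostley: Ivery, 6–5.
Ivery vs Jarrow: Jarrow, 7–4.
Ostley–Jarrow: Ostley 7–4.
Every city loses at least once (Ivery loses to Jarrow; Ostley loses to Ivery; Jarrow loses to Ostley). The majority relation contains the cycle Ivery beats Ostley beats Jarrow beats Ivery, so there is no Condorcet winner.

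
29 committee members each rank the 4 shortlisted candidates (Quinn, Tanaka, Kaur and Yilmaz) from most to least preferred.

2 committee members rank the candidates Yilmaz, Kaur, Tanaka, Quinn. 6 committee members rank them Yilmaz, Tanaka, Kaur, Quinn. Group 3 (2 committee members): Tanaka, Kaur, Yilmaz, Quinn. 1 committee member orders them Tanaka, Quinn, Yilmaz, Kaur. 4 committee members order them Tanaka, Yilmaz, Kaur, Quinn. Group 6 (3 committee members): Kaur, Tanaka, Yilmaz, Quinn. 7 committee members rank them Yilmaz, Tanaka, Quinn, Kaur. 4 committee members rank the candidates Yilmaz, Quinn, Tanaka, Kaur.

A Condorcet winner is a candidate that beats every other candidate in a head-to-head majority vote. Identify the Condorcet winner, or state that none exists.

Pairwise majorities:
Quinn vs Tanaka: Tanaka, 25–4.
Quinn–Kaur: Kaur 17–12.
Quinn vs Yilmaz: Yilmaz wins 28–1.
Tanaka–Kaur: Tanaka 24–5.
Tanaka vs Yilmaz: 10 to 19, Yilmaz.
Kaur vs Yilmaz: Yilmaz wins 24–5.
Yilmaz beats each of Quinn, Tanaka, Kaur — Yilmaz is the Condorcet winner.

Yilmaz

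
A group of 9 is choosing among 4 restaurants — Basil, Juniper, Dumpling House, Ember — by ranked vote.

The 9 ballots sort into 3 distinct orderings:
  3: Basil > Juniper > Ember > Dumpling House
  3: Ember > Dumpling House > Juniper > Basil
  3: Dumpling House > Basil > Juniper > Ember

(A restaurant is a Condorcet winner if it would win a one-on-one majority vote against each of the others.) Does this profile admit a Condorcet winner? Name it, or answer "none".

Pairwise majorities:
Basil vs Juniper: 3+3 = 6 for Basil, 3 for Juniper — Basil by 6–3.
Basil vs Dumpling House: Basil preferred on 3 ballots; Dumpling House wins 6–3.
Basil vs Ember: 6 to 3, Basil.
Juniper vs Dumpling House: 3 to 6, Dumpling House.
Juniper vs Ember: Juniper is ranked higher on 3+3 = 6 ballots, Ember on 3. Juniper wins 6–3.
Dumpling House vs Ember: 3 for Dumpling House, 6 for Ember — Ember by 6–3.
No restaurant is unbeaten: Basil loses to Dumpling House; Juniper loses to Basil; Dumpling House loses to Ember; Ember loses to Basil. In particular Basil → Ember → Dumpling House → Basil is a majority cycle — no Condorcet winner exists.

none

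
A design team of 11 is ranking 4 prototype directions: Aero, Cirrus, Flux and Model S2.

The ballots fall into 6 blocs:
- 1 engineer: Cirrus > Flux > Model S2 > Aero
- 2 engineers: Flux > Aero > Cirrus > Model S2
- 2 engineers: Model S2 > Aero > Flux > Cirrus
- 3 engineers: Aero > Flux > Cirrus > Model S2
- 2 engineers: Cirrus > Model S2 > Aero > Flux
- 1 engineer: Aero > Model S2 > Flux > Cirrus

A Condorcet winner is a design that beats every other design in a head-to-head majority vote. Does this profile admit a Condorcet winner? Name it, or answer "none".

Aero

Head-to-head results (11 engineers):
Aero–Cirrus: Aero 8–3.
Aero vs Flux: Aero wins 8–3.
Aero vs Model S2: Aero wins 6–5.
Cirrus vs Flux: Flux wins 8–3.
Cirrus vs Model S2: Cirrus, 8–3.
Flux–Model S2: Flux 6–5.
Aero beats each of Cirrus, Flux, Model S2 — Aero is the Condorcet winner.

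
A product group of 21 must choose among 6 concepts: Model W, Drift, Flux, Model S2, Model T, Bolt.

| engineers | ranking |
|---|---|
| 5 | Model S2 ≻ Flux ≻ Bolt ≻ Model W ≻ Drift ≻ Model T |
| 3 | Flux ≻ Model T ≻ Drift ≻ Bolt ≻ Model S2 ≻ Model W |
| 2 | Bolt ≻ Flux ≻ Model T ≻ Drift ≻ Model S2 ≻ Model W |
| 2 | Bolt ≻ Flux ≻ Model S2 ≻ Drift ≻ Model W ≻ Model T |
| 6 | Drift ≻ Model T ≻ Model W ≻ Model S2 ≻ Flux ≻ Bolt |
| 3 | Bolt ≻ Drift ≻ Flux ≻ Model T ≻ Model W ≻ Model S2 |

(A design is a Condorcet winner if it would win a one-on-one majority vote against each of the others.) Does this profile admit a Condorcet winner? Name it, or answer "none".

none

Head-to-head results (21 engineers):
Model W–Drift: Drift 16–5.
Model W vs Flux: Flux wins 15–6.
Model W vs Model S2: Model S2 wins 12–9.
Model W–Model T: Model T 14–7.
Model W vs Bolt: Bolt wins 15–6.
Drift vs Flux: Flux wins 12–9.
Drift vs Model S2: Drift wins 14–7.
Drift vs Model T: Drift, 16–5.
Drift vs Bolt: Bolt, 12–9.
Flux vs Model S2: Model S2, 11–10.
Flux vs Model T: Flux, 15–6.
Flux vs Bolt: Flux, 14–7.
Model S2 vs Model T: Model T wins 14–7.
Model S2–Bolt: Model S2 11–10.
Model T vs Bolt: Bolt, 12–9.
Every design loses at least once (Model W loses to Drift; Drift loses to Flux; Flux loses to Model S2; Model S2 loses to Drift; Model T loses to Drift; Bolt loses to Flux). The majority relation contains the cycle Drift beats Model S2 beats Flux beats Drift, so there is no Condorcet winner.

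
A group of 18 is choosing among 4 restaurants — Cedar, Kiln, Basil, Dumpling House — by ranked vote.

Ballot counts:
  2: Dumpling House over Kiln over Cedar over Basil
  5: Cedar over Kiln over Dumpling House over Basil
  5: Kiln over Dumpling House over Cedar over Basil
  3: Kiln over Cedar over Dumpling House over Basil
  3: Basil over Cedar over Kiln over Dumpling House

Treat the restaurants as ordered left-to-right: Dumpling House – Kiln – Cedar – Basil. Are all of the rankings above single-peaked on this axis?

yes

Axis positions: Dumpling House=1, Kiln=2, Cedar=3, Basil=4.
Bloc 1 (peak Dumpling House at position 1): ranking walks positions 1-2-3-4, expanding outward from the peak — single-peaked.
Bloc 2 (peak Cedar at position 3): ranking walks positions 3-2-1-4, expanding outward from the peak — single-peaked.
Bloc 3 (peak Kiln at position 2): ranking walks positions 2-1-3-4, expanding outward from the peak — single-peaked.
Bloc 4 (peak Kiln at position 2): ranking walks positions 2-3-1-4, expanding outward from the peak — single-peaked.
Bloc 5 (peak Basil at position 4): ranking walks positions 4-3-2-1, expanding outward from the peak — single-peaked.
Every ranking is single-peaked on this axis.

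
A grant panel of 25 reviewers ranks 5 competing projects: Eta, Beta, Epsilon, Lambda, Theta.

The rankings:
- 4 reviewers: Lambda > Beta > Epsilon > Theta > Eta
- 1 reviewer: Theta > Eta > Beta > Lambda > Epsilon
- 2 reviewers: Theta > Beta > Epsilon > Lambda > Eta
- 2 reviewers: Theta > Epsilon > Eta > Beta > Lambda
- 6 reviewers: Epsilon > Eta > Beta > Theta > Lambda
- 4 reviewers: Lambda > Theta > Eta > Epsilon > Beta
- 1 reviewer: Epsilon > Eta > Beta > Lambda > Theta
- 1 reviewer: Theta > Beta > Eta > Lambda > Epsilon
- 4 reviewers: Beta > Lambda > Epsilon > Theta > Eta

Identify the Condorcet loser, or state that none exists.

Pairwise majorities:
Eta vs Beta: Eta wins 14–11.
Eta vs Epsilon: Epsilon, 19–6.
Eta–Lambda: Lambda 14–11.
Eta vs Theta: Theta, 18–7.
Beta vs Epsilon: Beta is ranked higher on 4+1+2+1+4 = 12 ballots, Epsilon on 13. Epsilon wins 13–12.
Beta vs Lambda: Beta wins 17–8.
Beta–Theta: Beta 15–10.
Epsilon vs Lambda: Lambda wins 14–11.
Epsilon vs Theta: 15 to 10, Epsilon.
Lambda vs Theta: Lambda preferred on 4+4+1+4 = 13 ballots; Lambda wins 13–12.
Each project has at least one pairwise win (Eta beats Beta; Beta beats Lambda; Epsilon beats Eta; Lambda beats Eta; Theta beats Eta) — no Condorcet loser.

none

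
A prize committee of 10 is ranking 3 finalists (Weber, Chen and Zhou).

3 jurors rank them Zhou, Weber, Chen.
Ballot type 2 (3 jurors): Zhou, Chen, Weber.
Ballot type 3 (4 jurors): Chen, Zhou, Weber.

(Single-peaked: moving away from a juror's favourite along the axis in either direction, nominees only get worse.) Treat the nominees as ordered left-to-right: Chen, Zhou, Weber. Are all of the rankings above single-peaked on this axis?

yes

Axis positions: Chen=1, Zhou=2, Weber=3.
Ballot type 1 (peak Zhou at position 2): ranking walks positions 2-3-1, expanding outward from the peak — single-peaked.
Ballot type 2 (peak Zhou at position 2): ranking walks positions 2-1-3, expanding outward from the peak — single-peaked.
Ballot type 3 (peak Chen at position 1): ranking walks positions 1-2-3, expanding outward from the peak — single-peaked.
Every ranking is single-peaked on this axis.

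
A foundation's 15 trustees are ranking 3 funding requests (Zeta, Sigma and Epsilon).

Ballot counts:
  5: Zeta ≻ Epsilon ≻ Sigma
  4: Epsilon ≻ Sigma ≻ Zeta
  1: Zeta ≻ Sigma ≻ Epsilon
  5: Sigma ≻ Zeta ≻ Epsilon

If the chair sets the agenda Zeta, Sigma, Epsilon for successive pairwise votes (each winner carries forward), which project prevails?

Epsilon

Round 1: Zeta vs Sigma — 6–9, Sigma advances.
Round 2: Sigma vs Epsilon — 6–9, Epsilon advances.
Epsilon survives the agenda.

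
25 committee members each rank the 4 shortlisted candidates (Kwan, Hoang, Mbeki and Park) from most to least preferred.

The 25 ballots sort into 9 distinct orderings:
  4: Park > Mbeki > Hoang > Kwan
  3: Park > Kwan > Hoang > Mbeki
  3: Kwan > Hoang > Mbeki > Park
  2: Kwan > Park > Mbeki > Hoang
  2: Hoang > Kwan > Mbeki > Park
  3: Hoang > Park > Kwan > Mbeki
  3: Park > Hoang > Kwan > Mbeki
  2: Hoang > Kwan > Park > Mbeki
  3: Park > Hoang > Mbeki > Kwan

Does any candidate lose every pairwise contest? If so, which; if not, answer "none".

Head-to-head results (25 committee members):
Kwan vs Hoang: Kwan is ranked higher on 3+3+2 = 8 ballots, Hoang on 17. Hoang wins 17–8.
Kwan vs Mbeki: Kwan, 18–7.
Kwan vs Park: Kwan is ranked higher on 3+2+2+2 = 9 ballots, Park on 16. Park wins 16–9.
Hoang vs Mbeki: Hoang preferred on 19 ballots; Hoang wins 19–6.
Hoang vs Park: Park wins 15–10.
Mbeki–Park: Park 20–5.
Mbeki is beaten in every head-to-head and is the Condorcet loser.

Mbeki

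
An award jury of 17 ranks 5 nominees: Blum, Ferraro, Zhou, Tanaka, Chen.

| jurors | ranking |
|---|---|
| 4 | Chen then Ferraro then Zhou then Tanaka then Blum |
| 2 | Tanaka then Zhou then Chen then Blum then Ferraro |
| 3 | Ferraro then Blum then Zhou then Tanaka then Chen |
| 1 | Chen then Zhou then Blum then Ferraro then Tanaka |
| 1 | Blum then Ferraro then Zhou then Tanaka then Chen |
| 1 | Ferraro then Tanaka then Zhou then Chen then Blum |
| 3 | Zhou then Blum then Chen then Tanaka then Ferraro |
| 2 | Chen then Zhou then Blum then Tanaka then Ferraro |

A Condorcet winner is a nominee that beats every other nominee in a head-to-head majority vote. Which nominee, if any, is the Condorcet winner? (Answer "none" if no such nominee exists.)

none

Check each pair by majority over 17 ballots:
Blum vs Ferraro: Blum is ranked higher on 2+1+1+3+2 = 9 ballots, Ferraro on 8. Blum wins 9–8.
Blum vs Zhou: 4 to 13, Zhou.
Blum vs Tanaka: Blum preferred on 3+1+1+3+2 = 10 ballots; Blum wins 10–7.
Blum vs Chen: 7 to 10, Chen.
Ferraro vs Zhou: 4+3+1+1 = 9 for Ferraro, 8 for Zhou — Ferraro by 9–8.
Ferraro vs Tanaka: 4+3+1+1+1 = 10 for Ferraro, 7 for Tanaka — Ferraro by 10–7.
Ferraro vs Chen: 3+1+1 = 5 for Ferraro, 12 for Chen — Chen by 12–5.
Zhou vs Tanaka: 4+3+1+1+3+2 = 14 for Zhou, 3 for Tanaka — Zhou by 14–3.
Zhou vs Chen: 2+3+1+1+3 = 10 for Zhou, 7 for Chen — Zhou by 10–7.
Tanaka vs Chen: Tanaka preferred on 2+3+1+1 = 7 ballots; Chen wins 10–7.
No nominee is unbeaten: Blum loses to Zhou; Ferraro loses to Blum; Zhou loses to Ferraro; Tanaka loses to Blum; Chen loses to Zhou. In particular Blum beats Ferraro beats Zhou beats Blum is a majority cycle — no Condorcet winner exists.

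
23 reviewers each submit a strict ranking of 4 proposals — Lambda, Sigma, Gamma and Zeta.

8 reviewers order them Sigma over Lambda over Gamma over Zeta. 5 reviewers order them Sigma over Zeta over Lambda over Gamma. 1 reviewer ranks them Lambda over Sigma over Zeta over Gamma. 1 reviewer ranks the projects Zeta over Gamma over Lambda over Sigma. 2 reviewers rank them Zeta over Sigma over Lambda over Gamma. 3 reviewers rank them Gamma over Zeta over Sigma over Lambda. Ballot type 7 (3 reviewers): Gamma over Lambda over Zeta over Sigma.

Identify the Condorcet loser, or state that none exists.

Zeta

Pairwise majorities:
Lambda vs Sigma: Sigma wins 18–5.
Lambda–Gamma: Lambda 16–7.
Lambda vs Zeta: Lambda, 12–11.
Sigma vs Gamma: Sigma is ranked higher on 8+5+1+2 = 16 ballots, Gamma on 7. Sigma wins 16–7.
Sigma vs Zeta: Sigma preferred on 8+5+1 = 14 ballots; Sigma wins 14–9.
Gamma vs Zeta: Gamma preferred on 8+3+3 = 14 ballots; Gamma wins 14–9.
Only Zeta has no wins; Zeta is the Condorcet loser.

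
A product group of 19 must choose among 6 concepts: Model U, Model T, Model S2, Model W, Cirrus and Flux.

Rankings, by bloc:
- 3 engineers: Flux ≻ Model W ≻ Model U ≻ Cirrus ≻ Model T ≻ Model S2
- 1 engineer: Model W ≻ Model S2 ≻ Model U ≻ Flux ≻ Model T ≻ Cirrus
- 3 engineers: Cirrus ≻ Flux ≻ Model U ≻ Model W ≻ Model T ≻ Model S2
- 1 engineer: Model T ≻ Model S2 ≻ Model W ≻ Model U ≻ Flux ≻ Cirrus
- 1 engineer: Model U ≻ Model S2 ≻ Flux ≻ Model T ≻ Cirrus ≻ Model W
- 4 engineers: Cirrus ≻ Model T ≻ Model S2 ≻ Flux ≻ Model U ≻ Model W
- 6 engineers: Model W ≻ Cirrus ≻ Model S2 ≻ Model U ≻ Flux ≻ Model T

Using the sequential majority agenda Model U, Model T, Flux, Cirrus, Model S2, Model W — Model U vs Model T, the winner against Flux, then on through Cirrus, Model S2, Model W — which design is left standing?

Model W

Round 1: Model U vs Model T — 14–5, Model U advances.
Round 2: Model U vs Flux — 9–10, Flux advances.
Round 3: Flux vs Cirrus — 6–13, Cirrus advances.
Round 4: Cirrus vs Model S2 — 16–3, Cirrus advances.
Round 5: Cirrus vs Model W — 8–11, Model W advances.
Model W survives the agenda.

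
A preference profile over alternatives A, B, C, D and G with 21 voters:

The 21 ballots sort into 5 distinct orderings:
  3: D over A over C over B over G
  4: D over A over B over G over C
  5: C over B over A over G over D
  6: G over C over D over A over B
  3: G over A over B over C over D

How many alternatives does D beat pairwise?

2

D against each rival (21 voters):
D vs A: D, 13–8.
D vs B: 13 to 8, D.
D vs C: D is ranked higher on 3+4 = 7 ballots, C on 14. C wins 14–7.
D vs G: D is ranked higher on 3+4 = 7 ballots, G on 14. G wins 14–7.
D beats A, B; loses to C, G — 2 pairwise wins.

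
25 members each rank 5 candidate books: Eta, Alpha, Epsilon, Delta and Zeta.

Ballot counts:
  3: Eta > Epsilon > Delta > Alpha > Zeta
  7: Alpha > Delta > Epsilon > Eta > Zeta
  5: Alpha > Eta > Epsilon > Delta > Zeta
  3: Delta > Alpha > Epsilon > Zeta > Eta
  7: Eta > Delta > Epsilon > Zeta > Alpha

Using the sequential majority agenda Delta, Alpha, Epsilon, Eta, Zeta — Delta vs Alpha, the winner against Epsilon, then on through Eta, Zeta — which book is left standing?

Round 1: Delta vs Alpha — 13–12, Delta advances.
Round 2: Delta vs Epsilon — 17–8, Delta advances.
Round 3: Delta vs Eta — 10–15, Eta advances.
Round 4: Eta vs Zeta — 22–3, Eta advances.
The agenda winner is Eta.

Eta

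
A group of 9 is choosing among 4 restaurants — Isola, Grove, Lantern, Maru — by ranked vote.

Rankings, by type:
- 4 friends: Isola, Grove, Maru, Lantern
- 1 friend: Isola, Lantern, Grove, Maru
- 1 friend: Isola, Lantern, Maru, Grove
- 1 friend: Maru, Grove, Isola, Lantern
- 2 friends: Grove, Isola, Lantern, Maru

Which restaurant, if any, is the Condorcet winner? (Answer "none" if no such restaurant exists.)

Isola

Head-to-head results (9 friends):
Isola–Grove: Isola 6–3.
Isola vs Lantern: Isola, 9–0.
Isola vs Maru: Isola wins 8–1.
Grove–Lantern: Grove 7–2.
Grove–Maru: Grove 7–2.
Lantern vs Maru: Maru wins 5–4.
Isola wins every pairwise contest, so Isola is the Condorcet winner.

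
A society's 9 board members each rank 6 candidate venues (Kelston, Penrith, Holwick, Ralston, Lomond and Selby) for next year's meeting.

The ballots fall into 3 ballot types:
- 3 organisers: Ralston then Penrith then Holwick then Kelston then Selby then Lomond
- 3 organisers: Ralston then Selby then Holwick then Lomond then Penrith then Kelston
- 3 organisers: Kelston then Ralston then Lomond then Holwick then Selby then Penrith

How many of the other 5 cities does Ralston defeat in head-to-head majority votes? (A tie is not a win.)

5

Ralston against each rival (9 organisers):
Ralston vs Kelston: Ralston is ranked higher on 3+3 = 6 ballots, Kelston on 3. Ralston wins 6–3.
Ralston vs Penrith: Ralston wins 9–0.
Ralston vs Holwick: Ralston, 9–0.
Ralston–Lomond: Ralston 9–0.
Ralston vs Selby: Ralston wins 9–0.
Ralston beats Kelston, Penrith, Holwick, Lomond, Selby — 5 pairwise wins.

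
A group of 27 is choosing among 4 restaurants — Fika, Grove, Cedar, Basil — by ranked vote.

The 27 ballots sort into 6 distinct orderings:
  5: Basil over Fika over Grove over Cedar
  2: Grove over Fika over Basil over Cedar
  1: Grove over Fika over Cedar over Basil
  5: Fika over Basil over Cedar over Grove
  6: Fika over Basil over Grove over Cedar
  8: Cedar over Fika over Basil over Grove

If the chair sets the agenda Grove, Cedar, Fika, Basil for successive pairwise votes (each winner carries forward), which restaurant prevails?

Fika

Round 1: Grove vs Cedar — 14–13, Grove advances.
Round 2: Grove vs Fika — 3–24, Fika advances.
Round 3: Fika vs Basil — 22–5, Fika advances.
The agenda winner is Fika.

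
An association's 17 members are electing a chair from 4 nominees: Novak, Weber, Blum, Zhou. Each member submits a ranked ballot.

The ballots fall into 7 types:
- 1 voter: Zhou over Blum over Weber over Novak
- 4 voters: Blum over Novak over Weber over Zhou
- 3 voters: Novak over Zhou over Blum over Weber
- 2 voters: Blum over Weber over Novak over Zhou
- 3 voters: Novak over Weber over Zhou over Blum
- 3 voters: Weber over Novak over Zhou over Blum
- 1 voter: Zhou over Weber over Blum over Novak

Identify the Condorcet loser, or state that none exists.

none

Head-to-head results (17 voters):
Novak vs Weber: 10 to 7, Novak.
Novak vs Blum: Novak is ranked higher on 3+3+3 = 9 ballots, Blum on 8. Novak wins 9–8.
Novak vs Zhou: Novak wins 15–2.
Weber vs Blum: Blum wins 10–7.
Weber vs Zhou: Weber, 12–5.
Blum vs Zhou: Zhou, 11–6.
Each candidate has at least one pairwise win (Novak beats Weber; Weber beats Zhou; Blum beats Weber; Zhou beats Blum) — no Condorcet loser.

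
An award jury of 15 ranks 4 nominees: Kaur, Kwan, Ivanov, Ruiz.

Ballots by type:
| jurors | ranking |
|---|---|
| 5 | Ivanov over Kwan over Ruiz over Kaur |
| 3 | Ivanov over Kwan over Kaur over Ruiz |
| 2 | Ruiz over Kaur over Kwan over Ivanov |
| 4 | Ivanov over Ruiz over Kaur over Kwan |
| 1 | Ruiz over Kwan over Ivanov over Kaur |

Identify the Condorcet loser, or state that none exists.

Pairwise majorities:
Kaur vs Kwan: 6 to 9, Kwan.
Kaur–Ivanov: Ivanov 13–2.
Kaur vs Ruiz: 3 to 12, Ruiz.
Kwan vs Ivanov: Kwan is ranked higher on 2+1 = 3 ballots, Ivanov on 12. Ivanov wins 12–3.
Kwan vs Ruiz: 8 to 7, Kwan.
Ivanov vs Ruiz: 5+3+4 = 12 for Ivanov, 3 for Ruiz — Ivanov by 12–3.
Kaur loses to every other nominee — it is the Condorcet loser.

Kaur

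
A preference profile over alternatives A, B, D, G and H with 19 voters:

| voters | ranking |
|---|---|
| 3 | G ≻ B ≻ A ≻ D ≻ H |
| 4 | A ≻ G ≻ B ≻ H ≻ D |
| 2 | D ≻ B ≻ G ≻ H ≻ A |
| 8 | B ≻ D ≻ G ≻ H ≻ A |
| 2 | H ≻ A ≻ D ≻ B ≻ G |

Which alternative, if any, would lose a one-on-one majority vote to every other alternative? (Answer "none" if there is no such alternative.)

A

Pairwise majorities:
A vs B: B, 13–6.
A vs D: A is ranked higher on 3+4+2 = 9 ballots, D on 10. D wins 10–9.
A vs G: 6 to 13, G.
A vs H: A is ranked higher on 3+4 = 7 ballots, H on 12. H wins 12–7.
B vs D: B preferred on 3+4+8 = 15 ballots; B wins 15–4.
B–G: B 12–7.
B–H: B 17–2.
D vs G: 2+8+2 = 12 for D, 7 for G — D by 12–7.
D vs H: D, 13–6.
G vs H: G, 17–2.
A is beaten in every head-to-head and is the Condorcet loser.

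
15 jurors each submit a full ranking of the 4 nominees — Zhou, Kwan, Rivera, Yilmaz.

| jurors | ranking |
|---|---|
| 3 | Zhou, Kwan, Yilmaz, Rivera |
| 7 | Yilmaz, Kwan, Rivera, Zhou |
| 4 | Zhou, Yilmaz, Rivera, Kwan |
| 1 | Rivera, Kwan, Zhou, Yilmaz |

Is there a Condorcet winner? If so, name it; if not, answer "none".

none

Pairwise majorities:
Zhou vs Kwan: Kwan wins 8–7.
Zhou vs Rivera: Rivera, 8–7.
Zhou vs Yilmaz: Zhou wins 8–7.
Kwan–Rivera: Kwan 10–5.
Kwan–Yilmaz: Yilmaz 11–4.
Rivera vs Yilmaz: Yilmaz, 14–1.
Each nominee drops at least one matchup (Zhou loses to Kwan; Kwan loses to Yilmaz; Rivera loses to Kwan; Yilmaz loses to Zhou); the cycle Zhou beats Yilmaz beats Kwan beats Zhou rules out a Condorcet winner.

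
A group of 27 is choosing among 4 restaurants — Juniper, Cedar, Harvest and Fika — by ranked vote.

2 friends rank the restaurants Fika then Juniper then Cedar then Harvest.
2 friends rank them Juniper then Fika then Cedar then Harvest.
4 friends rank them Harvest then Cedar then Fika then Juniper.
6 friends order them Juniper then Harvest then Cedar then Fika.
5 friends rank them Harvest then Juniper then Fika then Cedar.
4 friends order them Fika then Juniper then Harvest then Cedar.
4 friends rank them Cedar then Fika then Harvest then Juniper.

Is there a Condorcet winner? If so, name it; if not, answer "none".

none

Pairwise majorities:
Juniper vs Cedar: 19 to 8, Juniper.
Juniper vs Harvest: 2+2+6+4 = 14 for Juniper, 13 for Harvest — Juniper by 14–13.
Juniper–Fika: Fika 14–13.
Cedar vs Harvest: Harvest, 19–8.
Cedar vs Fika: 4+6+4 = 14 for Cedar, 13 for Fika — Cedar by 14–13.
Harvest vs Fika: Harvest is ranked higher on 4+6+5 = 15 ballots, Fika on 12. Harvest wins 15–12.
No restaurant is unbeaten: Juniper loses to Fika; Cedar loses to Juniper; Harvest loses to Juniper; Fika loses to Cedar. In particular Juniper > Cedar > Fika > Juniper is a majority cycle — no Condorcet winner exists.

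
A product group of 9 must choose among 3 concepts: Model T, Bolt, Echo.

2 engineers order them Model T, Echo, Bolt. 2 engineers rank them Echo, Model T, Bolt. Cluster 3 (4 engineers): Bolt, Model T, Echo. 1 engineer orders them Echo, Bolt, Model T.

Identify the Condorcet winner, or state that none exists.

Head-to-head results (9 engineers):
Model T vs Bolt: Bolt, 5–4.
Model T–Echo: Model T 6–3.
Bolt vs Echo: Echo wins 5–4.
Each design drops at least one matchup (Model T loses to Bolt; Bolt loses to Echo; Echo loses to Model T); the cycle Model T → Echo → Bolt → Model T rules out a Condorcet winner.

none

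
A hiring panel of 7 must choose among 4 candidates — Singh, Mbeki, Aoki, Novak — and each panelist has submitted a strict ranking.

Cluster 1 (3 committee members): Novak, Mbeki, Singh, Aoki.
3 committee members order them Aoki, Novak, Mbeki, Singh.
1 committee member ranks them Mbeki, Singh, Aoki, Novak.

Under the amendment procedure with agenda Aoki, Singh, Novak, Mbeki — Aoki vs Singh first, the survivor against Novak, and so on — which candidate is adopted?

Novak

Round 1: Aoki vs Singh — 3–4, Singh advances.
Round 2: Singh vs Novak — 1–6, Novak advances.
Round 3: Novak vs Mbeki — 6–1, Novak advances.
The agenda winner is Novak.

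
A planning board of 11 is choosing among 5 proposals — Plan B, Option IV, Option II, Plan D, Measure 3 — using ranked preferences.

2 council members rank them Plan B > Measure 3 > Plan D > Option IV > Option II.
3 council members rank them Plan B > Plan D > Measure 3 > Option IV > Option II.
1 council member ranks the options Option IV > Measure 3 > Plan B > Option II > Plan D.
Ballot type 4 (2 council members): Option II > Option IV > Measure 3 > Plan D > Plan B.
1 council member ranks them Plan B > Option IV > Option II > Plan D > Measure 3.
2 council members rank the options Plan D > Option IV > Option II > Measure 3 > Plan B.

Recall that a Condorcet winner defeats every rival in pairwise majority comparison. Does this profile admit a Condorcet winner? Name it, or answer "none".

Plan B

Head-to-head results (11 council members):
Plan B vs Option IV: Plan B wins 6–5.
Plan B–Option II: Plan B 7–4.
Plan B vs Plan D: Plan B is ranked higher on 2+3+1+1 = 7 ballots, Plan D on 4. Plan B wins 7–4.
Plan B vs Measure 3: Plan B, 6–5.
Option IV vs Option II: Option IV, 9–2.
Option IV vs Plan D: Plan D, 7–4.
Option IV–Measure 3: Option IV 6–5.
Option II vs Plan D: Plan D wins 7–4.
Option II–Measure 3: Measure 3 6–5.
Plan D vs Measure 3: Plan D, 6–5.
Plan B wins every pairwise contest, so Plan B is the Condorcet winner.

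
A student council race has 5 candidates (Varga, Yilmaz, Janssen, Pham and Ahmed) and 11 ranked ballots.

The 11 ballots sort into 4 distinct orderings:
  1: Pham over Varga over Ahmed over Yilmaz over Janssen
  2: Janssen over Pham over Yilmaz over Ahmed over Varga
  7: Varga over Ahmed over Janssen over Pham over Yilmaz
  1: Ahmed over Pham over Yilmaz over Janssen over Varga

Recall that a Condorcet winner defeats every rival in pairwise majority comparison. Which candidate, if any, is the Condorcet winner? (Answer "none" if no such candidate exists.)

Head-to-head results (11 voters):
Varga–Yilmaz: Varga 8–3.
Varga vs Janssen: Varga, 8–3.
Varga vs Pham: Varga wins 7–4.
Varga vs Ahmed: Varga, 8–3.
Yilmaz vs Janssen: Janssen, 9–2.
Yilmaz–Pham: Pham 11–0.
Yilmaz vs Ahmed: Ahmed, 9–2.
Janssen vs Pham: Janssen wins 9–2.
Janssen–Ahmed: Ahmed 9–2.
Pham vs Ahmed: Ahmed wins 8–3.
Varga defeats every rival head-to-head and is the Condorcet winner.

Varga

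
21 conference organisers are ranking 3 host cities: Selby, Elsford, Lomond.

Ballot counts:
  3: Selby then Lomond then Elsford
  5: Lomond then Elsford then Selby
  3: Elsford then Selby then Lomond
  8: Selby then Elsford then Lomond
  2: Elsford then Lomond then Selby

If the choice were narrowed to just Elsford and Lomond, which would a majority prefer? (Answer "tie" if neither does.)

Ballots ranking Elsford above Lomond: 3 + 8 + 2 = 13.
Ballots ranking Lomond above Elsford: 21 − 13 = 8.
Elsford wins the head-to-head 13–8.

Elsford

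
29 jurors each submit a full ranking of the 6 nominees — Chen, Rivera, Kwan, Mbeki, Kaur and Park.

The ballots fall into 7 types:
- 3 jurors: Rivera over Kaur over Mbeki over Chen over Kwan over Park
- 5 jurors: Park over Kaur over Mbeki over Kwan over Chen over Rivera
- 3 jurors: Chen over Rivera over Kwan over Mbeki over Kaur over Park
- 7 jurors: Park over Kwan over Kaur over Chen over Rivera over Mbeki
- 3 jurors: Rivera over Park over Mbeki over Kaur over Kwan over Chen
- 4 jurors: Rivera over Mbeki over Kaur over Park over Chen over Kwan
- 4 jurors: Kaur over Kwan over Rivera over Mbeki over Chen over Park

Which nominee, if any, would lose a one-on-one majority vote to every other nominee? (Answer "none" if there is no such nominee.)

Pairwise majorities:
Chen vs Rivera: Chen is ranked higher on 5+3+7 = 15 ballots, Rivera on 14. Chen wins 15–14.
Chen–Kwan: Kwan 19–10.
Chen–Mbeki: Mbeki 19–10.
Chen vs Kaur: 3 for Chen, 26 for Kaur — Kaur by 26–3.
Chen vs Park: Park, 19–10.
Rivera vs Kwan: Kwan wins 16–13.
Rivera vs Mbeki: 24 to 5, Rivera.
Rivera–Kaur: Kaur 16–13.
Rivera vs Park: 17 to 12, Rivera.
Kwan vs Mbeki: 3+7+4 = 14 for Kwan, 15 for Mbeki — Mbeki by 15–14.
Kwan vs Kaur: 10 to 19, Kaur.
Kwan–Park: Park 19–10.
Mbeki vs Kaur: Kaur, 19–10.
Mbeki vs Park: Mbeki preferred on 3+3+4+4 = 14 ballots; Park wins 15–14.
Kaur vs Park: Park wins 15–14.
No nominee is winless: Chen beats Rivera; Rivera beats Mbeki; Kwan beats Chen; Mbeki beats Chen; Kaur beats Chen; Park beats Chen. There is no Condorcet loser.

none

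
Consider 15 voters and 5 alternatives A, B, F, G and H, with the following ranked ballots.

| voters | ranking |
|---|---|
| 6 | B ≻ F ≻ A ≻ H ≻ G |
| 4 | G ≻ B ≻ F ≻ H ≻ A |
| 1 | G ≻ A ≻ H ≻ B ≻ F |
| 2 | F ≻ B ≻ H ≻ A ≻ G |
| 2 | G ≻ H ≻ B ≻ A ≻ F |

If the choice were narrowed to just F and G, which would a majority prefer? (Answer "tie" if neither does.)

Ballots ranking F above G: 6 + 2 = 8.
Ballots ranking G above F: 15 − 8 = 7.
F wins the head-to-head 8–7.

F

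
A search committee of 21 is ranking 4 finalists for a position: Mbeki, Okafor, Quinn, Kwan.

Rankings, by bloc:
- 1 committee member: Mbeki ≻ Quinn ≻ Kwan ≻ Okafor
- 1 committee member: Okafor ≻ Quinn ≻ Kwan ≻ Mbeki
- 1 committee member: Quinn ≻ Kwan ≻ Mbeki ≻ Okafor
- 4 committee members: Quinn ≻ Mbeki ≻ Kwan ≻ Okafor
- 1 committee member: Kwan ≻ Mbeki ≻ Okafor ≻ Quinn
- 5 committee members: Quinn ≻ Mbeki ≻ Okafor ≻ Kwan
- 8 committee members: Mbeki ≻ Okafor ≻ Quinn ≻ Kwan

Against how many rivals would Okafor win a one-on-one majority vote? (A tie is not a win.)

Okafor against each rival (21 committee members):
Okafor vs Mbeki: 1 to 20, Mbeki.
Okafor vs Quinn: 10 to 11, Quinn.
Okafor vs Kwan: Okafor wins 14–7.
Okafor beats Kwan; loses to Mbeki, Quinn — 1 pairwise win.

1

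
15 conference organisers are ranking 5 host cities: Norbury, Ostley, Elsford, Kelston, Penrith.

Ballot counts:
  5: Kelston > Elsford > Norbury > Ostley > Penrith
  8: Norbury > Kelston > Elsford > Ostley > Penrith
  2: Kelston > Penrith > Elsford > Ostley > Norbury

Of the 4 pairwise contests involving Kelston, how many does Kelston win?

Kelston against each rival (15 organisers):
Kelston vs Norbury: Kelston preferred on 5+2 = 7 ballots; Norbury wins 8–7.
Kelston vs Ostley: Kelston, 15–0.
Kelston vs Elsford: 15 to 0, Kelston.
Kelston vs Penrith: 15 to 0, Kelston.
Kelston beats Ostley, Elsford, Penrith; loses to Norbury — 3 pairwise wins.

3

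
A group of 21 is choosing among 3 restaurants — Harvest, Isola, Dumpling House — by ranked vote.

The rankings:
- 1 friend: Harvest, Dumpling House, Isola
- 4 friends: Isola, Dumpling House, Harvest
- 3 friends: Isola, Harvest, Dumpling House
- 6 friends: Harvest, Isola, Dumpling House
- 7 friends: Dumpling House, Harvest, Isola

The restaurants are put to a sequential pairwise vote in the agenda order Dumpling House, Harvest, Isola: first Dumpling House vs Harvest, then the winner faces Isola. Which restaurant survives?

Round 1: Dumpling House vs Harvest — 11–10, Dumpling House advances.
Round 2: Dumpling House vs Isola — 8–13, Isola advances.
Isola survives the agenda.

Isola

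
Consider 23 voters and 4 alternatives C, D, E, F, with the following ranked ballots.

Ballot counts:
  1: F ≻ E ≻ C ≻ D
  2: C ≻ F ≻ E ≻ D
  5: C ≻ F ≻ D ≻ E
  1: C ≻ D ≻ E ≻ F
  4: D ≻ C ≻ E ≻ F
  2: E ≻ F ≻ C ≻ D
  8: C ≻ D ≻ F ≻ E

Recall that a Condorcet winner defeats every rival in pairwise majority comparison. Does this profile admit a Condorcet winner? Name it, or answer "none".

C

Pairwise majorities:
C vs D: 1+2+5+1+2+8 = 19 for C, 4 for D — C by 19–4.
C vs E: C is ranked higher on 2+5+1+4+8 = 20 ballots, E on 3. C wins 20–3.
C vs F: 2+5+1+4+8 = 20 for C, 3 for F — C by 20–3.
D vs E: D preferred on 5+1+4+8 = 18 ballots; D wins 18–5.
D vs F: D is ranked higher on 1+4+8 = 13 ballots, F on 10. D wins 13–10.
E vs F: 7 to 16, F.
C wins every pairwise contest, so C is the Condorcet winner.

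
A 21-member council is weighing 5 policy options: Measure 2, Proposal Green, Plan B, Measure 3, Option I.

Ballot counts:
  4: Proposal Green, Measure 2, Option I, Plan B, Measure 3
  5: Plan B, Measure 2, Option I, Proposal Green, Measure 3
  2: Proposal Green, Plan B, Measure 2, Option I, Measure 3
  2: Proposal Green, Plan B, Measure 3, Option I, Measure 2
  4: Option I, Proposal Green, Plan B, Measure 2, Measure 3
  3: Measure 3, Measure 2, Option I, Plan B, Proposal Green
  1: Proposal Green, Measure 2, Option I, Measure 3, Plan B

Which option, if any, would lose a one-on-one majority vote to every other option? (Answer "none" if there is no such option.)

Measure 3

Pairwise majorities:
Measure 2 vs Proposal Green: 5+3 = 8 for Measure 2, 13 for Proposal Green — Proposal Green by 13–8.
Measure 2–Plan B: Plan B 13–8.
Measure 2 vs Measure 3: Measure 2 preferred on 4+5+2+4+1 = 16 ballots; Measure 2 wins 16–5.
Measure 2 vs Option I: 15 to 6, Measure 2.
Proposal Green vs Plan B: 4+2+2+4+1 = 13 for Proposal Green, 8 for Plan B — Proposal Green by 13–8.
Proposal Green vs Measure 3: 18 to 3, Proposal Green.
Proposal Green vs Option I: Proposal Green preferred on 4+2+2+1 = 9 ballots; Option I wins 12–9.
Plan B vs Measure 3: Plan B preferred on 4+5+2+2+4 = 17 ballots; Plan B wins 17–4.
Plan B vs Option I: Option I wins 12–9.
Measure 3 vs Option I: Measure 3 preferred on 2+3 = 5 ballots; Option I wins 16–5.
Measure 3 loses to every other option — it is the Condorcet loser.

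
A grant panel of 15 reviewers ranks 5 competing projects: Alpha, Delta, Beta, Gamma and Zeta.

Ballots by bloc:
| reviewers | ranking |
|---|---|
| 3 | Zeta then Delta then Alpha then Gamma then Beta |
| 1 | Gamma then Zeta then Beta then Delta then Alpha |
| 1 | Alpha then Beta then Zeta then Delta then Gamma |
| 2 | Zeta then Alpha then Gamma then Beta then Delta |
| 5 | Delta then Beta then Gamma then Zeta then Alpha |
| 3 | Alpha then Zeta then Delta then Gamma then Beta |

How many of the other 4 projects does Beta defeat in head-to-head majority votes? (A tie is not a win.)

Beta against each rival (15 reviewers):
Beta vs Alpha: Alpha wins 9–6.
Beta vs Delta: 4 to 11, Delta.
Beta vs Gamma: Gamma wins 9–6.
Beta vs Zeta: Beta preferred on 1+5 = 6 ballots; Zeta wins 9–6.
Beta beats no one; loses to Alpha, Delta, Gamma, Zeta — 0 pairwise wins.

0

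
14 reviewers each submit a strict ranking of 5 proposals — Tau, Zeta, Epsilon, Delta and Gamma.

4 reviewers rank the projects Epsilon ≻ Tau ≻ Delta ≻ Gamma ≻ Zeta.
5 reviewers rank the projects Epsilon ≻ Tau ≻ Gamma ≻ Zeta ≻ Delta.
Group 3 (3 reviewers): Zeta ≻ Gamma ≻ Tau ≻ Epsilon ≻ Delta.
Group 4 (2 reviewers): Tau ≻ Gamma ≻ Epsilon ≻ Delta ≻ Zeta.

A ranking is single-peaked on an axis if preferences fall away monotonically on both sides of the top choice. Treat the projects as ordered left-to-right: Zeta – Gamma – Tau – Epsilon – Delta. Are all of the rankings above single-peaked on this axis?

yes

Axis positions: Zeta=1, Gamma=2, Tau=3, Epsilon=4, Delta=5.
Group 1 (peak Epsilon at position 4): ranking walks positions 4-3-5-2-1, expanding outward from the peak — single-peaked.
Group 2 (peak Epsilon at position 4): ranking walks positions 4-3-2-1-5, expanding outward from the peak — single-peaked.
Group 3 (peak Zeta at position 1): ranking walks positions 1-2-3-4-5, expanding outward from the peak — single-peaked.
Group 4 (peak Tau at position 3): ranking walks positions 3-2-4-5-1, expanding outward from the peak — single-peaked.
Every ranking is single-peaked on this axis.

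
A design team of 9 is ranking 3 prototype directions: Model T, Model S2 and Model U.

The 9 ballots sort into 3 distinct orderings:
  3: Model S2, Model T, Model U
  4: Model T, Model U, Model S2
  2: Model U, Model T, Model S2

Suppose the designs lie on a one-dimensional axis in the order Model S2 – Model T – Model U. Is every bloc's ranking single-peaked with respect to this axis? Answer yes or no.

yes

Axis positions: Model S2=1, Model T=2, Model U=3.
Bloc 1 (peak Model S2 at position 1): ranking walks positions 1-2-3, expanding outward from the peak — single-peaked.
Bloc 2 (peak Model T at position 2): ranking walks positions 2-3-1, expanding outward from the peak — single-peaked.
Bloc 3 (peak Model U at position 3): ranking walks positions 3-2-1, expanding outward from the peak — single-peaked.
Every ranking is single-peaked on this axis.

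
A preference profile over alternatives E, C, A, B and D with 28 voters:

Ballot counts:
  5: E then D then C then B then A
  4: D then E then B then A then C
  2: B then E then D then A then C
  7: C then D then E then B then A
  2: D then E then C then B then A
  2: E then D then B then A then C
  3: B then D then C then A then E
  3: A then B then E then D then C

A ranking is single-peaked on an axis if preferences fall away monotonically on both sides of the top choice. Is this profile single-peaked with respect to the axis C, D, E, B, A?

Axis positions: C=1, D=2, E=3, B=4, A=5.
Cluster 1 (peak E at position 3): ranking walks positions 3-2-1-4-5, expanding outward from the peak — single-peaked.
Cluster 2 (peak D at position 2): ranking walks positions 2-3-4-5-1, expanding outward from the peak — single-peaked.
Cluster 3 (peak B at position 4): ranking walks positions 4-3-2-5-1, expanding outward from the peak — single-peaked.
Cluster 4 (peak C at position 1): ranking walks positions 1-2-3-4-5, expanding outward from the peak — single-peaked.
Cluster 5 (peak D at position 2): ranking walks positions 2-3-1-4-5, expanding outward from the peak — single-peaked.
Cluster 6 (peak E at position 3): ranking walks positions 3-2-4-5-1, expanding outward from the peak — single-peaked.
Cluster 7: ranking walks positions 4-2-1-5-3; D is ranked above E even though E lies between D and the peak B on the axis — preferences dip and rise again. Not single-peaked.
Cluster 8 (peak A at position 5): ranking walks positions 5-4-3-2-1, expanding outward from the peak — single-peaked.
Cluster 7 violates single-peakedness, so the profile is not single-peaked on this axis.

no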